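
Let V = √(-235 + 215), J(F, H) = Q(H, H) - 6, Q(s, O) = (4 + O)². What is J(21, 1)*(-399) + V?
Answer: -7581 + 2*I*√5 ≈ -7581.0 + 4.4721*I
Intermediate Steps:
J(F, H) = -6 + (4 + H)² (J(F, H) = (4 + H)² - 6 = -6 + (4 + H)²)
V = 2*I*√5 (V = √(-20) = 2*I*√5 ≈ 4.4721*I)
J(21, 1)*(-399) + V = (-6 + (4 + 1)²)*(-399) + 2*I*√5 = (-6 + 5²)*(-399) + 2*I*√5 = (-6 + 25)*(-399) + 2*I*√5 = 19*(-399) + 2*I*√5 = -7581 + 2*I*√5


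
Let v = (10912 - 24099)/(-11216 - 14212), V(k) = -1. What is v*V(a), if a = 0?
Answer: -13187/25428 ≈ -0.51860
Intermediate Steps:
v = 13187/25428 (v = -13187/(-25428) = -13187*(-1/25428) = 13187/25428 ≈ 0.51860)
v*V(a) = (13187/25428)*(-1) = -13187/25428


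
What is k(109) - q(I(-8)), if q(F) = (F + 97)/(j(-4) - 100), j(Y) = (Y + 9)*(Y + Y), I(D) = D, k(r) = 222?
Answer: 31169/140 ≈ 222.64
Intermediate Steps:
j(Y) = 2*Y*(9 + Y) (j(Y) = (9 + Y)*(2*Y) = 2*Y*(9 + Y))
q(F) = -97/140 - F/140 (q(F) = (F + 97)/(2*(-4)*(9 - 4) - 100) = (97 + F)/(2*(-4)*5 - 100) = (97 + F)/(-40 - 100) = (97 + F)/(-140) = (97 + F)*(-1/140) = -97/140 - F/140)
k(109) - q(I(-8)) = 222 - (-97/140 - 1/140*(-8)) = 222 - (-97/140 + 2/35) = 222 - 1*(-89/140) = 222 + 89/140 = 31169/140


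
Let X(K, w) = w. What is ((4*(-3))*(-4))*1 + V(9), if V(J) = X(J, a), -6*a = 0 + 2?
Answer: 143/3 ≈ 47.667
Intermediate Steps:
a = -⅓ (a = -(0 + 2)/6 = -⅙*2 = -⅓ ≈ -0.33333)
V(J) = -⅓
((4*(-3))*(-4))*1 + V(9) = ((4*(-3))*(-4))*1 - ⅓ = -12*(-4)*1 - ⅓ = 48*1 - ⅓ = 48 - ⅓ = 143/3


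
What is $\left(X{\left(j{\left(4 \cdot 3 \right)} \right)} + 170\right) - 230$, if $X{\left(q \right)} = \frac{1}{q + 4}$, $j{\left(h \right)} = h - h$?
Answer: $- \frac{239}{4} \approx -59.75$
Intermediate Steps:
$j{\left(h \right)} = 0$
$X{\left(q \right)} = \frac{1}{4 + q}$
$\left(X{\left(j{\left(4 \cdot 3 \right)} \right)} + 170\right) - 230 = \left(\frac{1}{4 + 0} + 170\right) - 230 = \left(\frac{1}{4} + 170\right) - 230 = \frac{681}{4} - 230 = - \frac{239}{4}$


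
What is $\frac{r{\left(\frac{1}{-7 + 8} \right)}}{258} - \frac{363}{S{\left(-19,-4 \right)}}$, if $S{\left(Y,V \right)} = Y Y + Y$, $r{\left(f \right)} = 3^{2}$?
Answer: $- \frac{2516}{2451} \approx -1.0265$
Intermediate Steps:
$r{\left(f \right)} = 9$
$S{\left(Y,V \right)} = Y + Y^{2}$ ($S{\left(Y,V \right)} = Y^{2} + Y = Y + Y^{2}$)
$\frac{r{\left(\frac{1}{-7 + 8} \right)}}{258} - \frac{363}{S{\left(-19,-4 \right)}} = \frac{9}{258} - \frac{363}{\left(-19\right) \left(1 - 19\right)} = 9 \cdot \frac{1}{258} - \frac{363}{\left(-19\right) \left(-18\right)} = \frac{3}{86} - \frac{363}{342} = \frac{3}{86} - \frac{121}{114} = - \frac{2516}{2451}$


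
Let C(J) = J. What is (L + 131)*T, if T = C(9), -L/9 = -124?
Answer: 11223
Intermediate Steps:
L = 1116 (L = -9*(-124) = 1116)
T = 9
(L + 131)*T = (1116 + 131)*9 = 1247*9 = 11223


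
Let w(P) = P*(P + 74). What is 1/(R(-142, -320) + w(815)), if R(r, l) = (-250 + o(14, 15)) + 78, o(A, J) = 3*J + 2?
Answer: 1/724410 ≈ 1.3804e-6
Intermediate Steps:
o(A, J) = 2 + 3*J
w(P) = P*(74 + P)
R(r, l) = -125 (R(r, l) = (-250 + (2 + 3*15)) + 78 = (-250 + (2 + 45)) + 78 = (-250 + 47) + 78 = -203 + 78 = -125)
1/(R(-142, -320) + w(815)) = 1/(-125 + 815*(74 + 815)) = 1/(-125 + 815*889) = 1/(-125 + 724535) = 1/724410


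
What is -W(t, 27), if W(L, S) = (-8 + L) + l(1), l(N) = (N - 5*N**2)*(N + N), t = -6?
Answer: 22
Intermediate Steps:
l(N) = 2*N*(N - 5*N**2) (l(N) = (N - 5*N**2)*(2*N) = 2*N*(N - 5*N**2))
W(L, S) = -16 + L (W(L, S) = (-8 + L) + 1**2*(2 - 10*1) = (-8 + L) + 1*(2 - 10) = (-8 + L) + 1*(-8) = (-8 + L) - 8 = -16 + L)
-W(t, 27) = -(-16 - 6) = -1*(-22) = 22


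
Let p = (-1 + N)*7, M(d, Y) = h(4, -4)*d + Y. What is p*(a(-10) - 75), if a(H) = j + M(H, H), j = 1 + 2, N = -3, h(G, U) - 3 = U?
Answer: 2016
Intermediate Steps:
h(G, U) = 3 + U
M(d, Y) = Y - d (M(d, Y) = (3 - 4)*d + Y = -d + Y = Y - d)
j = 3
a(H) = 3 (a(H) = 3 + (H - H) = 3 + 0 = 3)
p = -28 (p = (-1 - 3)*7 = -4*7 = -28)
p*(a(-10) - 75) = -28*(3 - 75) = -28*(-72) = 2016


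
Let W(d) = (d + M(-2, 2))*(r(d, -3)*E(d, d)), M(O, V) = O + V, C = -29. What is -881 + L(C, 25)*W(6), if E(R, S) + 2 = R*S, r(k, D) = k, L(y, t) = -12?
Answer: -15569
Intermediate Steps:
E(R, S) = -2 + R*S
W(d) = d²*(-2 + d²) (W(d) = (d + (-2 + 2))*(d*(-2 + d*d)) = (d + 0)*(d*(-2 + d²)) = d*(d*(-2 + d²)) = d²*(-2 + d²))
-881 + L(C, 25)*W(6) = -881 - 12*6²*(-2 + 6²) = -881 - 432*(-2 + 36) = -881 - 432*34 = -881 - 12*1224 = -881 - 14688 = -15569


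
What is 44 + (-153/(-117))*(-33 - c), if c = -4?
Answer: 79/13 ≈ 6.0769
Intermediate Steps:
44 + (-153/(-117))*(-33 - c) = 44 + (-153/(-117))*(-33 - 1*(-4)) = 44 + (-153*(-1/117))*(-33 + 4) = 44 + (17/13)*(-29) = 44 - 493/13 = 79/13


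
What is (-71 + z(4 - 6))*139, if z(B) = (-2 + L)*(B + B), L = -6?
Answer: -5421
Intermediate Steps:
z(B) = -16*B (z(B) = (-2 - 6)*(B + B) = -16*B)
(-71 + z(4 - 6))*139 = (-71 - 16*(4 - 6))*139 = (-71 - 16*(-2))*139 = (-71 + 32)*139 = -39*139 = -5421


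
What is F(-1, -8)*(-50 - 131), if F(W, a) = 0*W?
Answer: 0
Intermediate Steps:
F(W, a) = 0
F(-1, -8)*(-50 - 131) = 0*(-50 - 131) = 0*(-181) = 0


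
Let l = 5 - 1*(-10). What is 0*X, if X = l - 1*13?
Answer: 0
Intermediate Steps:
l = 15 (l = 5 + 10 = 15)
X = 2 (X = 15 - 1*13 = 15 - 13 = 2)
0*X = 0*2 = 0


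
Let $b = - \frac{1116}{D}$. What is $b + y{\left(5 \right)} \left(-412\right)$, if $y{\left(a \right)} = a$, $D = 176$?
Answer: $- \frac{90919}{44} \approx -2066.3$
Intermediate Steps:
$b = - \frac{279}{44}$ ($b = - \frac{1116}{176} = \left(-1116\right) \frac{1}{176} = - \frac{279}{44} \approx -6.3409$)
$b + y{\left(5 \right)} \left(-412\right) = - \frac{279}{44} + 5 \left(-412\right) = - \frac{279}{44} - 2060 = - \frac{90919}{44}$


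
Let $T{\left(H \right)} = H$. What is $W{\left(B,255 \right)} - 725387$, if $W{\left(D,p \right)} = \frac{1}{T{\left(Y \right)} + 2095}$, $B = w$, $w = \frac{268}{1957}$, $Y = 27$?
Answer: $- \frac{1539271213}{2122} \approx -7.2539 \cdot 10^{5}$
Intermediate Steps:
$w = \frac{268}{1957}$ ($w = 268 \cdot \frac{1}{1957} = \frac{268}{1957} \approx 0.13694$)
$B = \frac{268}{1957} \approx 0.13694$
$W{\left(D,p \right)} = \frac{1}{2122}$ ($W{\left(D,p \right)} = \frac{1}{27 + 2095} = \frac{1}{2122}$)
$W{\left(B,255 \right)} - 725387 = \frac{1}{2122} - 725387 = - \frac{1539271213}{2122}$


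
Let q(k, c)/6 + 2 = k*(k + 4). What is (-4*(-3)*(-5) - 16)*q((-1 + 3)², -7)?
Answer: -13680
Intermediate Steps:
q(k, c) = -12 + 6*k*(4 + k) (q(k, c) = -12 + 6*(k*(k + 4)) = -12 + 6*(k*(4 + k)) = -12 + 6*k*(4 + k))
(-4*(-3)*(-5) - 16)*q((-1 + 3)², -7) = (-4*(-3)*(-5) - 16)*(-12 + 6*((-1 + 3)²)² + 24*(-1 + 3)²) = (12*(-5) - 16)*(-12 + 6*(2²)² + 24*2²) = (-60 - 16)*(-12 + 6*4² + 24*4) = -76*(-12 + 6*16 + 96) = -76*(-12 + 96 + 96) = -76*180 = -13680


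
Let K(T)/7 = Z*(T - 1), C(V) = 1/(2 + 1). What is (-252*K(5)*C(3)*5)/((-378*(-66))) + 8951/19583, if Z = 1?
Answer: -83173/5816151 ≈ -0.014300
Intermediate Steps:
C(V) = 1/3
K(T) = -7 + 7*T (K(T) = 7*(1*(T - 1)) = 7*(1*(-1 + T)) = 7*(-1 + T) = -7 + 7*T)
(-252*K(5)*C(3)*5)/((-378*(-66))) + 8951/19583 = (-252*(-7 + 7*5)*(1/3)*5)/((-378*(-66))) + 8951/19583 = -252*(-7 + 35)*(1/3)*5/24948 + 8951*(1/19583) = -252*28*(1/3)*5*(1/24948) + 8951/19583 = -2352*5*(1/24948) + 8951/19583 = -252*140/3*(1/24948) + 8951/19583 = -11760*1/24948 + 8951/19583 = -140/297 + 8951/19583 = -83173/5816151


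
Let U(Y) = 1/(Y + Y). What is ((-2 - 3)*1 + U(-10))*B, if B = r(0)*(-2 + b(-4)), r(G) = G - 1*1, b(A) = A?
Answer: -303/10 ≈ -30.300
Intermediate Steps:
U(Y) = 1/(2*Y)
r(G) = -1 + G (r(G) = G - 1 = -1 + G)
B = 6 (B = (-1 + 0)*(-2 - 4) = -1*(-6) = 6)
((-2 - 3)*1 + U(-10))*B = ((-2 - 3)*1 + (1/2)/(-10))*6 = (-5*1 + (1/2)*(-1/10))*6 = (-5 - 1/20)*6 = -101/20*6 = -303/10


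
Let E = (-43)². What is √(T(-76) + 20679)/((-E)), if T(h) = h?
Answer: -√20603/1849 ≈ -0.077630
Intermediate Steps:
E = 1849
√(T(-76) + 20679)/((-E)) = √(-76 + 20679)/((-1*1849)) = √20603/(-1849) = √20603*(-1/1849) = -√20603/1849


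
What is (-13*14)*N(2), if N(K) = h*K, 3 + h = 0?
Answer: 1092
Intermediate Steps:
h = -3 (h = -3 + 0 = -3)
N(K) = -3*K
(-13*14)*N(2) = (-13*14)*(-3*2) = -182*(-6) = 1092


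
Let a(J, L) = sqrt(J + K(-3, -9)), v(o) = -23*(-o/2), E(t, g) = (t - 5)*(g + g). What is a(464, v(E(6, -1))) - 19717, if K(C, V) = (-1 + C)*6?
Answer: -19717 + 2*sqrt(110) ≈ -19696.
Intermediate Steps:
E(t, g) = 2*g*(-5 + t) (E(t, g) = (-5 + t)*(2*g) = 2*g*(-5 + t))
K(C, V) = -6 + 6*C
v(o) = 23*o/2 (v(o) = -(-23)*o/2 = 23*o/2)
a(J, L) = sqrt(-24 + J) (a(J, L) = sqrt(J + (-6 + 6*(-3))) = sqrt(J + (-6 - 18)) = sqrt(J - 24) = sqrt(-24 + J))
a(464, v(E(6, -1))) - 19717 = sqrt(-24 + 464) - 19717 = sqrt(440) - 19717 = 2*sqrt(110) - 19717 = -19717 + 2*sqrt(110)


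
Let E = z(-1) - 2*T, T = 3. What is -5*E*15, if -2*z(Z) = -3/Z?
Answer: 1125/2 ≈ 562.50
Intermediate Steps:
z(Z) = 3/(2*Z) (z(Z) = -(-3)/(2*Z) = 3/(2*Z))
E = -15/2 (E = (3/2)/(-1) - 2*3 = (3/2)*(-1) - 6 = -3/2 - 6 = -15/2 ≈ -7.5000)
-5*E*15 = -5*(-15/2)*15 = (75/2)*15 = 1125/2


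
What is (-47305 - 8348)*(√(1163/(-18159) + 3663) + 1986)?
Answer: -110526858 - 18551*√1207850497386/6053 ≈ -1.1390e+8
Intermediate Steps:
(-47305 - 8348)*(√(1163/(-18159) + 3663) + 1986) = -55653*(√(1163*(-1/18159) + 3663) + 1986) = -55653*(√(-1163/18159 + 3663) + 1986) = -55653*(√(66515254/18159) + 1986) = -55653*(√1207850497386/18159 + 1986) = -55653*(1986 + √1207850497386/18159) = -110526858 - 18551*√1207850497386/6053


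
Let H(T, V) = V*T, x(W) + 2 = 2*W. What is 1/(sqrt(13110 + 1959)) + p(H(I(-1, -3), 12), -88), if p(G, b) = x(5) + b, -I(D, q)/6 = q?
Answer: -80 + sqrt(15069)/15069 ≈ -79.992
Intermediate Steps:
I(D, q) = -6*q
x(W) = -2 + 2*W
H(T, V) = T*V
p(G, b) = 8 + b (p(G, b) = (-2 + 2*5) + b = (-2 + 10) + b = 8 + b)
1/(sqrt(13110 + 1959)) + p(H(I(-1, -3), 12), -88) = 1/(sqrt(13110 + 1959)) + (8 - 88) = 1/(sqrt(15069)) - 80 = sqrt(15069)/15069 - 80 = -80 + sqrt(15069)/15069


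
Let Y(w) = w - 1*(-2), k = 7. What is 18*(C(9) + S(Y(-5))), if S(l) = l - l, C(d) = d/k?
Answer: 162/7 ≈ 23.143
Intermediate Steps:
Y(w) = 2 + w (Y(w) = w + 2 = 2 + w)
C(d) = d/7
S(l) = 0
18*(C(9) + S(Y(-5))) = 18*((1/7)*9 + 0) = 18*(9/7 + 0) = 18*(9/7) = 162/7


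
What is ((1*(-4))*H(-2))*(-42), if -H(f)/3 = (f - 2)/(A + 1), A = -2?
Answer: -2016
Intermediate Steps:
H(f) = -6 + 3*f (H(f) = -3*(f - 2)/(-2 + 1) = -3*(-2 + f)/(-1) = -3*(-2 + f)*(-1) = -3*(2 - f) = -6 + 3*f)
((1*(-4))*H(-2))*(-42) = ((1*(-4))*(-6 + 3*(-2)))*(-42) = -4*(-6 - 6)*(-42) = -4*(-12)*(-42) = 48*(-42) = -2016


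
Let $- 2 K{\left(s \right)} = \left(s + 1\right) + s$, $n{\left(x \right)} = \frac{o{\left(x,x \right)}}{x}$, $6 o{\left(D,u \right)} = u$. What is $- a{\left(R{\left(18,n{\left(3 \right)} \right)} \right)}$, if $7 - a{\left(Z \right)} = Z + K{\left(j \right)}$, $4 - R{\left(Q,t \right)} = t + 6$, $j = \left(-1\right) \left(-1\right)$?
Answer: $- \frac{32}{3} \approx -10.667$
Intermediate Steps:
$o{\left(D,u \right)} = \frac{u}{6}$
$j = 1$
$n{\left(x \right)} = \frac{1}{6}$ ($n{\left(x \right)} = \frac{\frac{1}{6} x}{x} = \frac{1}{6}$)
$R{\left(Q,t \right)} = -2 - t$ ($R{\left(Q,t \right)} = 4 - \left(t + 6\right) = 4 - \left(6 + t\right) = -2 - t$)
$K{\left(s \right)} = - \frac{1}{2} - s$ ($K{\left(s \right)} = - \frac{\left(s + 1\right) + s}{2} = - \frac{\left(1 + s\right) + s}{2} = - \frac{1 + 2 s}{2} = - \frac{1}{2} - s$)
$a{\left(Z \right)} = \frac{17}{2} - Z$ ($a{\left(Z \right)} = 7 - \left(Z - \frac{3}{2}\right) = 7 - \left(- \frac{3}{2} + Z\right) = \frac{17}{2} - Z$)
$- a{\left(R{\left(18,n{\left(3 \right)} \right)} \right)} = - (\frac{17}{2} - \left(-2 - \frac{1}{6}\right)) = - (\frac{17}{2} - - \frac{13}{6}) = - (\frac{17}{2} + \frac{13}{6}) = \left(-1\right) \frac{32}{3} = - \frac{32}{3}$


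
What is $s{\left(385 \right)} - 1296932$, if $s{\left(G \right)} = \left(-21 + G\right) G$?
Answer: $-1156792$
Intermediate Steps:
$s{\left(G \right)} = G \left(-21 + G\right)$
$s{\left(385 \right)} - 1296932 = 385 \left(-21 + 385\right) - 1296932 = 385 \cdot 364 - 1296932 = 140140 - 1296932 = -1156792$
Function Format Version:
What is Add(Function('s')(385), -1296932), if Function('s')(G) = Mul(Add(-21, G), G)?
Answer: -1156792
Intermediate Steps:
Function('s')(G) = Mul(G, Add(-21, G))
Add(Function('s')(385), -1296932) = Add(Mul(385, Add(-21, 385)), -1296932) = Add(Mul(385, 364), -1296932) = Add(140140, -1296932) = -1156792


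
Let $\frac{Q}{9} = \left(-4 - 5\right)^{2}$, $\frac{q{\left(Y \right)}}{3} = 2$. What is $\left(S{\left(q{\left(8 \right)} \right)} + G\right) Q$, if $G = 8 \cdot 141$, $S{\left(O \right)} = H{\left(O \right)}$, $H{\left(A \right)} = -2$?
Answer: $820854$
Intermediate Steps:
$q{\left(Y \right)} = 6$ ($q{\left(Y \right)} = 3 \cdot 2 = 6$)
$S{\left(O \right)} = -2$
$G = 1128$
$Q = 729$ ($Q = 9 \left(-4 - 5\right)^{2} = 9 \left(-9\right)^{2} = 9 \cdot 81 = 729$)
$\left(S{\left(q{\left(8 \right)} \right)} + G\right) Q = \left(-2 + 1128\right) 729 = 1126 \cdot 729 = 820854$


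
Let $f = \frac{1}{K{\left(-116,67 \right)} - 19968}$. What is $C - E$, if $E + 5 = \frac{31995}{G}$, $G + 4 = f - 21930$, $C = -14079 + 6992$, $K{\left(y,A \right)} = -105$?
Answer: $- \frac{3117429102371}{440281183} \approx -7080.5$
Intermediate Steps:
$f = - \frac{1}{20073}$ ($f = \frac{1}{-105 - 19968} = \frac{1}{-20073} = - \frac{1}{20073} \approx -4.9818 \cdot 10^{-5}$)
$C = -7087$
$G = - \frac{440281183}{20073}$ ($G = -4 - \frac{440200891}{20073} = - \frac{440281183}{20073} \approx -21934.0$)
$E = - \frac{2843641550}{440281183}$ ($E = -5 + \frac{31995}{- \frac{440281183}{20073}} = -5 + 31995 \left(- \frac{20073}{440281183}\right) = -5 - \frac{642235635}{440281183} = - \frac{2843641550}{440281183} \approx -6.4587$)
$C - E = -7087 - - \frac{2843641550}{440281183} = -7087 + \frac{2843641550}{440281183} = - \frac{3117429102371}{440281183}$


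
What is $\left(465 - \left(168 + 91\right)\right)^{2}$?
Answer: $42436$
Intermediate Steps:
$\left(465 - \left(168 + 91\right)\right)^{2} = \left(465 - 259\right)^{2} = 206^{2} = 42436$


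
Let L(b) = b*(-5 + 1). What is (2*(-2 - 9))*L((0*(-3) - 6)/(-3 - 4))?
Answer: 528/7 ≈ 75.429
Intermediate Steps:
L(b) = -4*b (L(b) = b*(-4) = -4*b)
(2*(-2 - 9))*L((0*(-3) - 6)/(-3 - 4)) = (2*(-2 - 9))*(-4*(0*(-3) - 6)/(-3 - 4)) = (2*(-11))*(-4*(0 - 6)/(-7)) = -(-88)*(-6*(-1/7)) = -(-88)*6/7 = -22*(-24/7) = 528/7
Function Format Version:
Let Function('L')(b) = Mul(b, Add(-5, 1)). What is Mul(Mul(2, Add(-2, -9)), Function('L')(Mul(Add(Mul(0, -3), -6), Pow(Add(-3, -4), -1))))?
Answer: Rational(528, 7) ≈ 75.429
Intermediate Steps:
Function('L')(b) = Mul(-4, b) (Function('L')(b) = Mul(b, -4) = Mul(-4, b))
Mul(Mul(2, Add(-2, -9)), Function('L')(Mul(Add(Mul(0, -3), -6), Pow(Add(-3, -4), -1)))) = Mul(Mul(2, Add(-2, -9)), Mul(-4, Mul(Add(Mul(0, -3), -6), Pow(Add(-3, -4), -1)))) = Mul(Mul(2, -11), Mul(-4, Mul(Add(0, -6), Pow(-7, -1)))) = Mul(-22, Mul(-4, Mul(-6, Rational(-1, 7)))) = Mul(-22, Mul(-4, Rational(6, 7))) = Mul(-22, Rational(-24, 7)) = Rational(528, 7)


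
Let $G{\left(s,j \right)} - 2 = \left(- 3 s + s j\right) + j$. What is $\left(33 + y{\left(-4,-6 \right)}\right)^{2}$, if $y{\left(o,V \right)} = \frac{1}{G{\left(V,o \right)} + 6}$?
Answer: $\frac{2307361}{2116} \approx 1090.4$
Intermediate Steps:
$G{\left(s,j \right)} = 2 + j - 3 s + j s$ ($G{\left(s,j \right)} = 2 + \left(\left(- 3 s + s j\right) + j\right) = 2 + \left(\left(- 3 s + j s\right) + j\right) = 2 + \left(j - 3 s + j s\right) = 2 + j - 3 s + j s$)
$y{\left(o,V \right)} = \frac{1}{8 + o - 3 V + V o}$ ($y{\left(o,V \right)} = \frac{1}{\left(2 + o - 3 V + o V\right) + 6} = \frac{1}{\left(2 + o - 3 V + V o\right) + 6} = \frac{1}{8 + o - 3 V + V o}$)
$\left(33 + y{\left(-4,-6 \right)}\right)^{2} = \left(33 + \frac{1}{8 - 4 - -18 - -24}\right)^{2} = \left(33 + \frac{1}{8 - 4 + 18 + 24}\right)^{2} = \left(33 + \frac{1}{46}\right)^{2} = \left(\frac{1519}{46}\right)^{2} = \frac{2307361}{2116}$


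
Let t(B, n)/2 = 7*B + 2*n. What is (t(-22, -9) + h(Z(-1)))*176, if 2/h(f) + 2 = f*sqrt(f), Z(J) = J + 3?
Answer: -60368 + 176*sqrt(2) ≈ -60119.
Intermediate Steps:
Z(J) = 3 + J
h(f) = 2/(-2 + f**(3/2)) (h(f) = 2/(-2 + f*sqrt(f)) = 2/(-2 + f**(3/2)))
t(B, n) = 4*n + 14*B (t(B, n) = 2*(7*B + 2*n) = 2*(2*n + 7*B) = 4*n + 14*B)
(t(-22, -9) + h(Z(-1)))*176 = ((4*(-9) + 14*(-22)) + 2/(-2 + (3 - 1)**(3/2)))*176 = ((-36 - 308) + 2/(-2 + 2**(3/2)))*176 = (-344 + 2/(-2 + 2*sqrt(2)))*176 = -60544 + 352/(-2 + 2*sqrt(2))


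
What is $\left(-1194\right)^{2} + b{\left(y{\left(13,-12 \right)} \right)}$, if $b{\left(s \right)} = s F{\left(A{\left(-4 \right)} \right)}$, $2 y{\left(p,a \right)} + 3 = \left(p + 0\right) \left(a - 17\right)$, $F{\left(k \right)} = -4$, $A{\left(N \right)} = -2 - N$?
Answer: $1426396$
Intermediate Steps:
$y{\left(p,a \right)} = - \frac{3}{2} + \frac{p \left(-17 + a\right)}{2}$ ($y{\left(p,a \right)} = - \frac{3}{2} + \frac{\left(p + 0\right) \left(a - 17\right)}{2} = - \frac{3}{2} + \frac{p \left(-17 + a\right)}{2}$)
$b{\left(s \right)} = - 4 s$ ($b{\left(s \right)} = s \left(-4\right) = - 4 s$)
$\left(-1194\right)^{2} + b{\left(y{\left(13,-12 \right)} \right)} = \left(-1194\right)^{2} - 4 \left(- \frac{3}{2} - \frac{221}{2} + \frac{1}{2} \left(-12\right) 13\right) = 1425636 - 4 \left(- \frac{3}{2} - \frac{221}{2} - 78\right) = 1425636 - -760 = 1425636 + 760 = 1426396$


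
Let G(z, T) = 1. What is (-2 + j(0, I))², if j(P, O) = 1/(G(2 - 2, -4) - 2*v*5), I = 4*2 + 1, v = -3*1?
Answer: 3721/961 ≈ 3.8720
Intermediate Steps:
v = -3
I = 9 (I = 8 + 1 = 9)
j(P, O) = 1/31 (j(P, O) = 1/(1 - 2*(-3)*5) = 1/(1 + 6*5) = 1/(1 + 30) = 1/31)
(-2 + j(0, I))² = (-2 + 1/31)² = (-61/31)² = 3721/961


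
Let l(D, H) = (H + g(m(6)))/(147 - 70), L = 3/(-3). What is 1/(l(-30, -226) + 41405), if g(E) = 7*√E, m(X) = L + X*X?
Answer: 245472843/10163082583966 - 539*√35/10163082583966 ≈ 2.4153e-5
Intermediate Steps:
L = -1 (L = 3*(-⅓) = -1)
m(X) = -1 + X² (m(X) = -1 + X*X = -1 + X²)
l(D, H) = √35/11 + H/77 (l(D, H) = (H + 7*√(-1 + 6²))/(147 - 70) = (H + 7*√(-1 + 36))/77 = (H + 7*√35)*(1/77) = √35/11 + H/77)
1/(l(-30, -226) + 41405) = 1/((√35/11 + (1/77)*(-226)) + 41405) = 1/((√35/11 - 226/77) + 41405) = 1/((-226/77 + √35/11) + 41405) = 1/(3187959/77 + √35/11)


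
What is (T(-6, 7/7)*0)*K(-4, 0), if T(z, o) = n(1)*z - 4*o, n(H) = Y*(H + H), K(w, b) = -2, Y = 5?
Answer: 0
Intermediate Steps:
n(H) = 10*H (n(H) = 5*(H + H) = 5*(2*H) = 10*H)
T(z, o) = -4*o + 10*z (T(z, o) = (10*1)*z - 4*o = 10*z - 4*o = -4*o + 10*z)
(T(-6, 7/7)*0)*K(-4, 0) = ((-28/7 + 10*(-6))*0)*(-2) = ((-28/7 - 60)*0)*(-2) = ((-4*1 - 60)*0)*(-2) = ((-4 - 60)*0)*(-2) = -64*0*(-2) = 0*(-2) = 0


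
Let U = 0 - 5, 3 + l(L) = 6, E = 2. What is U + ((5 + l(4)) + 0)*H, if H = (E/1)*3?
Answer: 43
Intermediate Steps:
l(L) = 3 (l(L) = -3 + 6 = 3)
H = 6 (H = (2/1)*3 = (1*2)*3 = 2*3 = 6)
U = -5
U + ((5 + l(4)) + 0)*H = -5 + ((5 + 3) + 0)*6 = -5 + (8 + 0)*6 = -5 + 8*6 = -5 + 48 = 43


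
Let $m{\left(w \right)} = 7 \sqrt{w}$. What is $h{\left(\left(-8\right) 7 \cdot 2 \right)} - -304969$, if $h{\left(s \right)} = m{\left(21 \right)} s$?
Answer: $304969 - 784 \sqrt{21} \approx 3.0138 \cdot 10^{5}$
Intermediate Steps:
$h{\left(s \right)} = 7 s \sqrt{21}$ ($h{\left(s \right)} = 7 \sqrt{21} s = 7 s \sqrt{21}$)
$h{\left(\left(-8\right) 7 \cdot 2 \right)} - -304969 = 7 \left(-8\right) 7 \cdot 2 \sqrt{21} - -304969 = 7 \left(\left(-56\right) 2\right) \sqrt{21} + 304969 = 7 \left(-112\right) \sqrt{21} + 304969 = - 784 \sqrt{21} + 304969 = 304969 - 784 \sqrt{21}$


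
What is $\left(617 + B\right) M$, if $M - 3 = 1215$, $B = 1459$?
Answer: $2528568$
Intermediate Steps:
$M = 1218$ ($M = 3 + 1215 = 1218$)
$\left(617 + B\right) M = \left(617 + 1459\right) 1218 = 2076 \cdot 1218 = 2528568$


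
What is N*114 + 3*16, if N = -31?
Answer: -3486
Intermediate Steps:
N*114 + 3*16 = -31*114 + 3*16 = -3534 + 48 = -3486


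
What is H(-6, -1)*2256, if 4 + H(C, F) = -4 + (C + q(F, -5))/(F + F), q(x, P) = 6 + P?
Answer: -12408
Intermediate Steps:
H(C, F) = -8 + (1 + C)/(2*F) (H(C, F) = -4 + (-4 + (C + (6 - 5))/(F + F)) = -4 + (-4 + (C + 1)/((2*F))) = -4 + (-4 + (1 + C)*(1/(2*F))) = -4 + (-4 + (1 + C)/(2*F)) = -8 + (1 + C)/(2*F))
H(-6, -1)*2256 = ((½)*(1 - 6 - 16*(-1))/(-1))*2256 = ((½)*(-1)*(1 - 6 + 16))*2256 = ((½)*(-1)*11)*2256 = -11/2*2256 = -12408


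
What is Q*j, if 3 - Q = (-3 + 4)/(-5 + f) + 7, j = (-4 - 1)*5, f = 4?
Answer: 75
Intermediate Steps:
j = -25 (j = -5*5 = -25)
Q = -3 (Q = 3 - ((-3 + 4)/(-5 + 4) + 7) = 3 - (1/(-1) + 7) = 3 - (-1*1 + 7) = 3 - (-1 + 7) = 3 - 1*6 = 3 - 6 = -3)
Q*j = -3*(-25) = 75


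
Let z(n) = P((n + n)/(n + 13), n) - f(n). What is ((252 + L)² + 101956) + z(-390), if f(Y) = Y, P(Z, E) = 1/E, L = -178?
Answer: 42050579/390 ≈ 1.0782e+5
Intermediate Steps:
z(n) = 1/n - n
((252 + L)² + 101956) + z(-390) = ((252 - 178)² + 101956) + (1/(-390) - 1*(-390)) = (74² + 101956) + (-1/390 + 390) = (5476 + 101956) + 152099/390 = 107432 + 152099/390 = 42050579/390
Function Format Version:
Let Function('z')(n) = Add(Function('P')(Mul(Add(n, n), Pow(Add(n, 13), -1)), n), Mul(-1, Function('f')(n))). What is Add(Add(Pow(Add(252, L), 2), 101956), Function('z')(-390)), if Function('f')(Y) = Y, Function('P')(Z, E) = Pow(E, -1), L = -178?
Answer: Rational(42050579, 390) ≈ 1.0782e+5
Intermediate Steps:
Function('z')(n) = Add(Pow(n, -1), Mul(-1, n))
Add(Add(Pow(Add(252, L), 2), 101956), Function('z')(-390)) = Add(Add(Pow(Add(252, -178), 2), 101956), Add(Pow(-390, -1), Mul(-1, -390))) = Add(Add(Pow(74, 2), 101956), Add(Rational(-1, 390), 390)) = Add(Add(5476, 101956), Rational(152099, 390)) = Add(107432, Rational(152099, 390)) = Rational(42050579, 390)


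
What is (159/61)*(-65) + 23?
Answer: -8932/61 ≈ -146.43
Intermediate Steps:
(159/61)*(-65) + 23 = -10335/61 + 23 = -8932/61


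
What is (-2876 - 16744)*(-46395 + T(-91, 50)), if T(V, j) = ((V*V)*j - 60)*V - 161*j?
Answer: 740214236700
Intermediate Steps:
T(V, j) = -161*j + V*(-60 + j*V²) (T(V, j) = (V²*j - 60)*V - 161*j = (j*V² - 60)*V - 161*j = (-60 + j*V²)*V - 161*j = V*(-60 + j*V²) - 161*j = -161*j + V*(-60 + j*V²))
(-2876 - 16744)*(-46395 + T(-91, 50)) = (-2876 - 16744)*(-46395 + (-161*50 - 60*(-91) + 50*(-91)³)) = -19620*(-46395 + (-8050 + 5460 + 50*(-753571))) = -19620*(-46395 + (-8050 + 5460 - 37678550)) = -19620*(-46395 - 37681140) = -19620*(-37727535) = 740214236700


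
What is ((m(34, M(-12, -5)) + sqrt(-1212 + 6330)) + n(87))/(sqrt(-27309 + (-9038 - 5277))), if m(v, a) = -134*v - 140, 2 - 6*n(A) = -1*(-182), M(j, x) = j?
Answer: I*sqrt(86)*(4726 - sqrt(5118))/1892 ≈ 22.814*I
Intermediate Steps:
n(A) = -30 (n(A) = 1/3 - (-1)*(-182)/6 = 1/3 - 1/6*182 = 1/3 - 91/3 = -30)
m(v, a) = -140 - 134*v
((m(34, M(-12, -5)) + sqrt(-1212 + 6330)) + n(87))/(sqrt(-27309 + (-9038 - 5277))) = (((-140 - 134*34) + sqrt(-1212 + 6330)) - 30)/(sqrt(-27309 + (-9038 - 5277))) = (((-140 - 4556) + sqrt(5118)) - 30)/(sqrt(-27309 - 14315)) = ((-4696 + sqrt(5118)) - 30)/(sqrt(-41624)) = (-4726 + sqrt(5118))/((22*I*sqrt(86))) = (-4726 + sqrt(5118))*(-I*sqrt(86)/1892) = -I*sqrt(86)*(-4726 + sqrt(5118))/1892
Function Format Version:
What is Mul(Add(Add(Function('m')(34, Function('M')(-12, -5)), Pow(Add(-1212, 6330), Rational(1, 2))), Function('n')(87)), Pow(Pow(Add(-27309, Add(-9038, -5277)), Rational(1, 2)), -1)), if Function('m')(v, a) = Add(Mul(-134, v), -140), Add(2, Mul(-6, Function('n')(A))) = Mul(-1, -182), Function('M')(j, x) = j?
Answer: Mul(Rational(1, 1892), I, Pow(86, Rational(1, 2)), Add(4726, Mul(-1, Pow(5118, Rational(1, 2))))) ≈ Mul(22.814, I)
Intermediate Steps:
Function('n')(A) = -30 (Function('n')(A) = Add(Rational(1, 3), Mul(Rational(-1, 6), Mul(-1, -182))) = Add(Rational(1, 3), Mul(Rational(-1, 6), 182)) = Add(Rational(1, 3), Rational(-91, 3)) = -30)
Function('m')(v, a) = Add(-140, Mul(-134, v))
Mul(Add(Add(Function('m')(34, Function('M')(-12, -5)), Pow(Add(-1212, 6330), Rational(1, 2))), Function('n')(87)), Pow(Pow(Add(-27309, Add(-9038, -5277)), Rational(1, 2)), -1)) = Mul(Add(Add(Add(-140, Mul(-134, 34)), Pow(Add(-1212, 6330), Rational(1, 2))), -30), Pow(Pow(Add(-27309, Add(-9038, -5277)), Rational(1, 2)), -1)) = Mul(Add(Add(Add(-140, -4556), Pow(5118, Rational(1, 2))), -30), Pow(Pow(Add(-27309, -14315), Rational(1, 2)), -1)) = Mul(Add(Add(-4696, Pow(5118, Rational(1, 2))), -30), Pow(Pow(-41624, Rational(1, 2)), -1)) = Mul(Add(-4726, Pow(5118, Rational(1, 2))), Pow(Mul(22, I, Pow(86, Rational(1, 2))), -1)) = Mul(Add(-4726, Pow(5118, Rational(1, 2))), Mul(Rational(-1, 1892), I, Pow(86, Rational(1, 2)))) = Mul(Rational(-1, 1892), I, Pow(86, Rational(1, 2)), Add(-4726, Pow(5118, Rational(1, 2))))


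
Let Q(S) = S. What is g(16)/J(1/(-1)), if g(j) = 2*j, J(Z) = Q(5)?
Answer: 32/5 ≈ 6.4000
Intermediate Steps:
J(Z) = 5
g(16)/J(1/(-1)) = (2*16)/5 = 32*(1/5) = 32/5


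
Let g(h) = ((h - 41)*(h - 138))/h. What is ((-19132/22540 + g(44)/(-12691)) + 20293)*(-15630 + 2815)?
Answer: -151810002258543/583786 ≈ -2.6004e+8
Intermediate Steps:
g(h) = (-138 + h)*(-41 + h)/h (g(h) = ((-41 + h)*(-138 + h))/h = ((-138 + h)*(-41 + h))/h = (-138 + h)*(-41 + h)/h)
((-19132/22540 + g(44)/(-12691)) + 20293)*(-15630 + 2815) = ((-19132/22540 + (-179 + 44 + 5658/44)/(-12691)) + 20293)*(-15630 + 2815) = ((-19132*1/22540 + (-179 + 44 + 5658*(1/44))*(-1/12691)) + 20293)*(-12815) = ((-4783/5635 + (-179 + 44 + 2829/22)*(-1/12691)) + 20293)*(-12815) = ((-4783/5635 - 141/22*(-1/12691)) + 20293)*(-12815) = ((-4783/5635 + 141/279202) + 20293)*(-12815) = (-27237319/32108230 + 20293)*(-12815) = (651545074071/32108230)*(-12815) = -151810002258543/583786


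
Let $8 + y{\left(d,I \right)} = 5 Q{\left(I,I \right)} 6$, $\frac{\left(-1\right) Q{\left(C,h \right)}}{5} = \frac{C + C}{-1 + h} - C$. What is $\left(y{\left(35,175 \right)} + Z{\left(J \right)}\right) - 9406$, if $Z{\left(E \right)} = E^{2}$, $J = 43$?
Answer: $\frac{533115}{29} \approx 18383.0$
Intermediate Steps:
$Q{\left(C,h \right)} = 5 C - \frac{10 C}{-1 + h}$ ($Q{\left(C,h \right)} = - 5 \left(\frac{C + C}{-1 + h} - C\right) = - 5 \left(\frac{2 C}{-1 + h} - C\right) = - 5 \left(- C + \frac{2 C}{-1 + h}\right) = 5 C - \frac{10 C}{-1 + h}$)
$y{\left(d,I \right)} = -8 + \frac{150 I \left(-3 + I\right)}{-1 + I}$ ($y{\left(d,I \right)} = -8 + 5 \frac{5 I \left(-3 + I\right)}{-1 + I} 6 = -8 + \frac{25 I \left(-3 + I\right)}{-1 + I} 6 = -8 + \frac{150 I \left(-3 + I\right)}{-1 + I}$)
$\left(y{\left(35,175 \right)} + Z{\left(J \right)}\right) - 9406 = \left(\frac{2 \left(4 - 40075 + 75 \cdot 175^{2}\right)}{-1 + 175} + 43^{2}\right) - 9406 = \left(\frac{2 \left(4 - 40075 + 75 \cdot 30625\right)}{174} + 1849\right) - 9406 = \left(2 \cdot \frac{1}{174} \left(4 - 40075 + 2296875\right) + 1849\right) - 9406 = \left(2 \cdot \frac{1}{174} \cdot 2256804 + 1849\right) - 9406 = \left(\frac{752268}{29} + 1849\right) - 9406 = \frac{805889}{29} - 9406 = \frac{533115}{29}$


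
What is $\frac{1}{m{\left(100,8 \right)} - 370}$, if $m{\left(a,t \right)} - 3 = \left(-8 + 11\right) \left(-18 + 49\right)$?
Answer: $- \frac{1}{274} \approx -0.0036496$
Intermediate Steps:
$m{\left(a,t \right)} = 96$ ($m{\left(a,t \right)} = 3 + \left(-8 + 11\right) \left(-18 + 49\right) = 3 + 3 \cdot 31 = 3 + 93 = 96$)
$\frac{1}{m{\left(100,8 \right)} - 370} = \frac{1}{96 - 370} = \frac{1}{-274} = - \frac{1}{274}$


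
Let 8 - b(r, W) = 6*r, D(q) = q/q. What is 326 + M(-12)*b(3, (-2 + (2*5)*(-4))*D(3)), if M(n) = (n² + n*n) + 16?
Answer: -2714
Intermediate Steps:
D(q) = 1
M(n) = 16 + 2*n² (M(n) = (n² + n²) + 16 = 2*n² + 16 = 16 + 2*n²)
b(r, W) = 8 - 6*r
326 + M(-12)*b(3, (-2 + (2*5)*(-4))*D(3)) = 326 + (16 + 2*(-12)²)*(8 - 6*3) = 326 + (16 + 2*144)*(8 - 18) = 326 + (16 + 288)*(-10) = 326 + 304*(-10) = 326 - 3040 = -2714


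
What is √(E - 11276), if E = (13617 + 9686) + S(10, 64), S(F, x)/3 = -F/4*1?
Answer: 3*√5342/2 ≈ 109.63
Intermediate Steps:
S(F, x) = -3*F/4 (S(F, x) = 3*(-F/4*1) = 3*(-F/4) = -3*F/4)
E = 46591/2 (E = (13617 + 9686) - ¾*10 = 23303 - 15/2 = 46591/2 ≈ 23296.)
√(E - 11276) = √(46591/2 - 11276) = √(24039/2) = 3*√5342/2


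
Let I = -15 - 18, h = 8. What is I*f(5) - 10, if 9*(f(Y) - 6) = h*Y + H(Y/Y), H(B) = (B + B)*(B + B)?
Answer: -1108/3 ≈ -369.33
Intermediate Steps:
H(B) = 4*B² (H(B) = (2*B)*(2*B) = 4*B²)
f(Y) = 58/9 + 8*Y/9 (f(Y) = 6 + (8*Y + 4*(Y/Y)²)/9 = 6 + (8*Y + 4*1²)/9 = 6 + (8*Y + 4*1)/9 = 6 + (8*Y + 4)/9 = 6 + (4 + 8*Y)/9 = 6 + (4/9 + 8*Y/9) = 58/9 + 8*Y/9)
I = -33
I*f(5) - 10 = -33*(58/9 + (8/9)*5) - 10 = -33*(58/9 + 40/9) - 10 = -33*98/9 - 10 = -1078/3 - 10 = -1108/3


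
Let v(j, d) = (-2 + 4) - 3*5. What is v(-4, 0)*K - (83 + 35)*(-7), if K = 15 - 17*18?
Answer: 4609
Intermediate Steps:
v(j, d) = -13 (v(j, d) = 2 - 15 = -13)
K = -291 (K = 15 - 306 = -291)
v(-4, 0)*K - (83 + 35)*(-7) = -13*(-291) - (83 + 35)*(-7) = 3783 - 118*(-7) = 3783 - 1*(-826) = 3783 + 826 = 4609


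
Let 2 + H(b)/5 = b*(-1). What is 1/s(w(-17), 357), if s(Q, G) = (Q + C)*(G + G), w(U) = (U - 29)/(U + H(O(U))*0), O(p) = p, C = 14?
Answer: 1/11928 ≈ 8.3836e-5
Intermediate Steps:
H(b) = -10 - 5*b (H(b) = -10 + 5*(b*(-1)) = -10 + 5*(-b) = -10 - 5*b)
w(U) = (-29 + U)/U (w(U) = (U - 29)/(U + (-10 - 5*U)*0) = (-29 + U)/(U + 0) = (-29 + U)/U)
s(Q, G) = 2*G*(14 + Q) (s(Q, G) = (Q + 14)*(G + G) = (14 + Q)*(2*G) = 2*G*(14 + Q))
1/s(w(-17), 357) = 1/(2*357*(14 + (-29 - 17)/(-17))) = 1/(2*357*(14 - 1/17*(-46))) = 1/(2*357*(14 + 46/17)) = 1/(2*357*(284/17)) = 1/11928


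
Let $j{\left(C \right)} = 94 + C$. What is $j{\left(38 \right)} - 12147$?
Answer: $-12015$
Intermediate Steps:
$j{\left(38 \right)} - 12147 = \left(94 + 38\right) - 12147 = 132 - 12147 = -12015$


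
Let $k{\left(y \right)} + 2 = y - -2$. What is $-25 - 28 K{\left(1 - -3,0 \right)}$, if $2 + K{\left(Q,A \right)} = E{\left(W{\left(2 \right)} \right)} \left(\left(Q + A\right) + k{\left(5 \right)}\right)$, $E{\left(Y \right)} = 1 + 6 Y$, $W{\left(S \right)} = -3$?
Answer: $4315$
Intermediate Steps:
$k{\left(y \right)} = y$ ($k{\left(y \right)} = -2 + \left(y - -2\right) = -2 + \left(y + 2\right) = -2 + \left(2 + y\right) = y$)
$K{\left(Q,A \right)} = -87 - 17 A - 17 Q$ ($K{\left(Q,A \right)} = -2 + \left(1 + 6 \left(-3\right)\right) \left(\left(Q + A\right) + 5\right) = -2 + \left(1 - 18\right) \left(\left(A + Q\right) + 5\right) = -2 - 17 \left(5 + A + Q\right) = -2 - \left(85 + 17 A + 17 Q\right) = -87 - 17 A - 17 Q$)
$-25 - 28 K{\left(1 - -3,0 \right)} = -25 - 28 \left(-87 - 0 - 17 \left(1 - -3\right)\right) = -25 - 28 \left(-87 + 0 - 17 \left(1 + 3\right)\right) = -25 - 28 \left(-87 + 0 - 68\right) = -25 - -4340 = -25 + 4340 = 4315$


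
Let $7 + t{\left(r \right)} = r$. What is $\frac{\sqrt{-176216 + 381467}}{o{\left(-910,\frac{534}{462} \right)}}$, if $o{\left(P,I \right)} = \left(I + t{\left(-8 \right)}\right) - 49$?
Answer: $- \frac{77 \sqrt{205251}}{4839} \approx -7.209$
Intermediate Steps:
$t{\left(r \right)} = -7 + r$
$o{\left(P,I \right)} = -64 + I$ ($o{\left(P,I \right)} = \left(I - 15\right) - 49 = \left(-15 + I\right) - 49 = -64 + I$)
$\frac{\sqrt{-176216 + 381467}}{o{\left(-910,\frac{534}{462} \right)}} = \frac{\sqrt{-176216 + 381467}}{-64 + \frac{534}{462}} = \frac{\sqrt{205251}}{-64 + 534 \cdot \frac{1}{462}} = \frac{\sqrt{205251}}{-64 + \frac{89}{77}} = \frac{\sqrt{205251}}{- \frac{4839}{77}} = \sqrt{205251} \left(- \frac{77}{4839}\right) = - \frac{77 \sqrt{205251}}{4839}$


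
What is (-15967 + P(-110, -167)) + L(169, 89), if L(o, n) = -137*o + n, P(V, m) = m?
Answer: -39198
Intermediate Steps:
L(o, n) = n - 137*o
(-15967 + P(-110, -167)) + L(169, 89) = (-15967 - 167) + (89 - 137*169) = -16134 + (89 - 23153) = -16134 - 23064 = -39198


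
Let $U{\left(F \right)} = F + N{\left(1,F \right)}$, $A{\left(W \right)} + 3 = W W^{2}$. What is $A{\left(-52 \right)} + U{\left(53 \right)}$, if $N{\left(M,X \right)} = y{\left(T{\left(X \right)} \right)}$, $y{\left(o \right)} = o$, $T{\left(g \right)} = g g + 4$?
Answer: $-137745$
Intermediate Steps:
$T{\left(g \right)} = 4 + g^{2}$ ($T{\left(g \right)} = g^{2} + 4 = 4 + g^{2}$)
$N{\left(M,X \right)} = 4 + X^{2}$
$A{\left(W \right)} = -3 + W^{3}$ ($A{\left(W \right)} = -3 + W W^{2} = -3 + W^{3}$)
$U{\left(F \right)} = 4 + F + F^{2}$ ($U{\left(F \right)} = F + \left(4 + F^{2}\right) = 4 + F + F^{2}$)
$A{\left(-52 \right)} + U{\left(53 \right)} = \left(-3 + \left(-52\right)^{3}\right) + \left(4 + 53 + 53^{2}\right) = \left(-3 - 140608\right) + \left(4 + 53 + 2809\right) = -140611 + 2866 = -137745$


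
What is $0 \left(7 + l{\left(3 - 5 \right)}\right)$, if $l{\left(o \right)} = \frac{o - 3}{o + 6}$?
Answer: $0$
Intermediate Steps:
$l{\left(o \right)} = \frac{-3 + o}{6 + o}$
$0 \left(7 + l{\left(3 - 5 \right)}\right) = 0 \left(7 + \frac{-3 + \left(3 - 5\right)}{6 + \left(3 - 5\right)}\right) = 0 \left(7 + \frac{-3 - 2}{6 - 2}\right) = 0 \left(7 + \frac{1}{4} \left(-5\right)\right) = 0 \left(7 - \frac{5}{4}\right) = 0 \cdot \frac{23}{4} = 0$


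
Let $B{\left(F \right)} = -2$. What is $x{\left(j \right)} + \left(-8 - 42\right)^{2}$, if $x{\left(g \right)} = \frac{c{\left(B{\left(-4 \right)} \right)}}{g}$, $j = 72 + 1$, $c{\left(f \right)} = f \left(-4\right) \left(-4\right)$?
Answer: $\frac{182468}{73} \approx 2499.6$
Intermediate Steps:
$c{\left(f \right)} = 16 f$ ($c{\left(f \right)} = - 4 f \left(-4\right) = 16 f$)
$j = 73$
$x{\left(g \right)} = - \frac{32}{g}$ ($x{\left(g \right)} = \frac{16 \left(-2\right)}{g} = - \frac{32}{g}$)
$x{\left(j \right)} + \left(-8 - 42\right)^{2} = - \frac{32}{73} + \left(-8 - 42\right)^{2} = - \frac{32}{73} + \left(-50\right)^{2} = - \frac{32}{73} + 2500 = \frac{182468}{73}$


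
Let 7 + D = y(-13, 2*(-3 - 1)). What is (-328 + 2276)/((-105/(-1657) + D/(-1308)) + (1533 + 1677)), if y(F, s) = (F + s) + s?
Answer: 175917062/289892073 ≈ 0.60684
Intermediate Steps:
y(F, s) = F + 2*s
D = -36 (D = -7 + (-13 + 2*(2*(-3 - 1))) = -7 + (-13 + 2*(2*(-4))) = -7 + (-13 + 2*(-8)) = -7 + (-13 - 16) = -7 - 29 = -36)
(-328 + 2276)/((-105/(-1657) + D/(-1308)) + (1533 + 1677)) = (-328 + 2276)/((-105/(-1657) - 36/(-1308)) + (1533 + 1677)) = 1948/((-105*(-1/1657) - 36*(-1/1308)) + 3210) = 1948/((105/1657 + 3/109) + 3210) = 1948/(16416/180613 + 3210) = 1948/(579784146/180613) = 1948*(180613/579784146) = 175917062/289892073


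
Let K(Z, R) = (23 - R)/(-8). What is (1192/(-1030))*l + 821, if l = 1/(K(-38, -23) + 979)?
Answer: 1646016411/2004895 ≈ 821.00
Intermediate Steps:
K(Z, R) = -23/8 + R/8 (K(Z, R) = (23 - R)*(-⅛) = -23/8 + R/8)
l = 4/3893 (l = 1/((-23/8 + (⅛)*(-23)) + 979) = 1/((-23/8 - 23/8) + 979) = 1/(-23/4 + 979) = 1/(3893/4) = 4/3893 ≈ 0.0010275)
(1192/(-1030))*l + 821 = (1192/(-1030))*(4/3893) + 821 = (1192*(-1/1030))*(4/3893) + 821 = -596/515*4/3893 + 821 = -2384/2004895 + 821 = 1646016411/2004895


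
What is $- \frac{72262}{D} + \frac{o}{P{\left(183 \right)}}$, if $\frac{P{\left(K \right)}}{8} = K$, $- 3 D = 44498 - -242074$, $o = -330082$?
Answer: $- \frac{3928120175}{17480892} \approx -224.71$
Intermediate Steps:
$D = -95524$ ($D = - \frac{44498 - -242074}{3} = - \frac{44498 + 242074}{3} = \left(- \frac{1}{3}\right) 286572 = -95524$)
$P{\left(K \right)} = 8 K$
$- \frac{72262}{D} + \frac{o}{P{\left(183 \right)}} = - \frac{72262}{-95524} - \frac{330082}{8 \cdot 183} = \left(-72262\right) \left(- \frac{1}{95524}\right) - \frac{330082}{1464} = \frac{36131}{47762} - \frac{165041}{732} = - \frac{3928120175}{17480892}$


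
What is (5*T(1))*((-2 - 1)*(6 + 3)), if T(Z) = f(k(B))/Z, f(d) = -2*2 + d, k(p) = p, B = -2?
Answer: 810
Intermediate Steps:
f(d) = -4 + d
T(Z) = -6/Z (T(Z) = (-4 - 2)/Z = -6/Z)
(5*T(1))*((-2 - 1)*(6 + 3)) = (5*(-6/1))*((-2 - 1)*(6 + 3)) = (5*(-6*1))*(-3*9) = (5*(-6))*(-27) = -30*(-27) = 810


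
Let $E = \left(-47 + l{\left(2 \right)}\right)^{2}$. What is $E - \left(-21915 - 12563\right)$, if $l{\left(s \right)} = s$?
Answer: $36503$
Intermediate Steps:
$E = 2025$ ($E = \left(-47 + 2\right)^{2} = \left(-45\right)^{2} = 2025$)
$E - \left(-21915 - 12563\right) = 2025 - \left(-21915 - 12563\right) = 2025 - -34478 = 2025 + 34478 = 36503$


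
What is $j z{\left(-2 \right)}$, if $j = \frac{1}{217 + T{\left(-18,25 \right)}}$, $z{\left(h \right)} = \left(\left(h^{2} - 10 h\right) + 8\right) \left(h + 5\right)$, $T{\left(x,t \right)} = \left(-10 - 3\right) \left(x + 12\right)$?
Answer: $\frac{96}{295} \approx 0.32542$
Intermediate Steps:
$T{\left(x,t \right)} = -156 - 13 x$ ($T{\left(x,t \right)} = - 13 \left(12 + x\right) = -156 - 13 x$)
$z{\left(h \right)} = \left(5 + h\right) \left(8 + h^{2} - 10 h\right)$ ($z{\left(h \right)} = \left(8 + h^{2} - 10 h\right) \left(5 + h\right) = \left(5 + h\right) \left(8 + h^{2} - 10 h\right)$)
$j = \frac{1}{295}$ ($j = \frac{1}{217 - -78} = \frac{1}{217 + \left(-156 + 234\right)} = \frac{1}{217 + 78} = \frac{1}{295} \approx 0.0033898$)
$j z{\left(-2 \right)} = \frac{40 + \left(-2\right)^{3} - -84 - 5 \left(-2\right)^{2}}{295} = \frac{40 - 8 + 84 - 20}{295} = \frac{1}{295} \cdot 96 = \frac{96}{295}$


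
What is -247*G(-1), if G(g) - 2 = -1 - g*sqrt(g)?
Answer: -247 - 247*I ≈ -247.0 - 247.0*I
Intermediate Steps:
G(g) = 1 - g**(3/2) (G(g) = 2 + (-1 - g*sqrt(g)) = 2 + (-1 - g**(3/2)) = 1 - g**(3/2))
-247*G(-1) = -247*(1 - (-1)**(3/2)) = -247*(1 - (-1)*I) = -247*(1 + I) = -247 - 247*I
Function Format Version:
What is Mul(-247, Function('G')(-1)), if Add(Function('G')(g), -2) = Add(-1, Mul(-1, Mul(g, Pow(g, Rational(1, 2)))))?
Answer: Add(-247, Mul(-247, I)) ≈ Add(-247.00, Mul(-247.00, I))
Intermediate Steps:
Function('G')(g) = Add(1, Mul(-1, Pow(g, Rational(3, 2)))) (Function('G')(g) = Add(2, Add(-1, Mul(-1, Mul(g, Pow(g, Rational(1, 2)))))) = Add(2, Add(-1, Mul(-1, Pow(g, Rational(3, 2))))) = Add(1, Mul(-1, Pow(g, Rational(3, 2)))))
Mul(-247, Function('G')(-1)) = Mul(-247, Add(1, Mul(-1, Pow(-1, Rational(3, 2))))) = Mul(-247, Add(1, Mul(-1, Mul(-1, I)))) = Mul(-247, Add(1, I)) = Add(-247, Mul(-247, I))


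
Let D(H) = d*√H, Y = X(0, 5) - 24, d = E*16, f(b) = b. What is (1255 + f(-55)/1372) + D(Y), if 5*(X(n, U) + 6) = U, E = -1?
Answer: 1721805/1372 - 16*I*√29 ≈ 1255.0 - 86.163*I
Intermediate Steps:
X(n, U) = -6 + U/5
d = -16 (d = -1*16 = -16)
Y = -29 (Y = (-6 + (⅕)*5) - 24 = (-6 + 1) - 24 = -5 - 24 = -29)
D(H) = -16*√H
(1255 + f(-55)/1372) + D(Y) = (1255 - 55/1372) - 16*I*√29 = 1721805/1372 - 16*I*√29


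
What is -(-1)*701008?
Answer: 701008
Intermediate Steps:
-(-1)*701008 = -1*(-701008) = 701008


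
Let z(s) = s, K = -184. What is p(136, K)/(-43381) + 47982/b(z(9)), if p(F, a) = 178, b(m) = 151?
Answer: 2081480264/6550531 ≈ 317.76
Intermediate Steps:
p(136, K)/(-43381) + 47982/b(z(9)) = 178/(-43381) + 47982/151 = 178*(-1/43381) + 47982*(1/151) = -178/43381 + 47982/151 = 2081480264/6550531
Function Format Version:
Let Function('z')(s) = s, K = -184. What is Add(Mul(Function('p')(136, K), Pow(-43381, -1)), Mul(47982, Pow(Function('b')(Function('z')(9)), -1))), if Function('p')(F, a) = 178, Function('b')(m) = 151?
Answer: Rational(2081480264, 6550531) ≈ 317.76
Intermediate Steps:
Add(Mul(Function('p')(136, K), Pow(-43381, -1)), Mul(47982, Pow(Function('b')(Function('z')(9)), -1))) = Add(Mul(178, Pow(-43381, -1)), Mul(47982, Pow(151, -1))) = Add(Mul(178, Rational(-1, 43381)), Mul(47982, Rational(1, 151))) = Add(Rational(-178, 43381), Rational(47982, 151)) = Rational(2081480264, 6550531)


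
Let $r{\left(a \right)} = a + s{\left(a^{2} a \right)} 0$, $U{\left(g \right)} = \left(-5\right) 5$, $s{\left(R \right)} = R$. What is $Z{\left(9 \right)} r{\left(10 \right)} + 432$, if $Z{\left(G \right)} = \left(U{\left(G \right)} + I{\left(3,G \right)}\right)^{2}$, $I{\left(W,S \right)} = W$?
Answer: $5272$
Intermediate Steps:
$U{\left(g \right)} = -25$
$r{\left(a \right)} = a$ ($r{\left(a \right)} = a + a^{2} a 0 = a + a^{3} \cdot 0 = a + 0 = a$)
$Z{\left(G \right)} = 484$ ($Z{\left(G \right)} = \left(-25 + 3\right)^{2} = \left(-22\right)^{2} = 484$)
$Z{\left(9 \right)} r{\left(10 \right)} + 432 = 484 \cdot 10 + 432 = 4840 + 432 = 5272$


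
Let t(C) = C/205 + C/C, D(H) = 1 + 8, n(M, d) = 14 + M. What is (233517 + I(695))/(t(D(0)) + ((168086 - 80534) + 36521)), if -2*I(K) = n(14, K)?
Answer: 47868115/25435179 ≈ 1.8820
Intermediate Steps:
I(K) = -14 (I(K) = -(14 + 14)/2 = -½*28 = -14)
D(H) = 9
t(C) = 1 + C/205 (t(C) = C*(1/205) + 1 = C/205 + 1 = 1 + C/205)
(233517 + I(695))/(t(D(0)) + ((168086 - 80534) + 36521)) = (233517 - 14)/((1 + (1/205)*9) + ((168086 - 80534) + 36521)) = 233503/((1 + 9/205) + (87552 + 36521)) = 233503/(214/205 + 124073) = 233503/(25435179/205) = 233503*(205/25435179) = 47868115/25435179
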